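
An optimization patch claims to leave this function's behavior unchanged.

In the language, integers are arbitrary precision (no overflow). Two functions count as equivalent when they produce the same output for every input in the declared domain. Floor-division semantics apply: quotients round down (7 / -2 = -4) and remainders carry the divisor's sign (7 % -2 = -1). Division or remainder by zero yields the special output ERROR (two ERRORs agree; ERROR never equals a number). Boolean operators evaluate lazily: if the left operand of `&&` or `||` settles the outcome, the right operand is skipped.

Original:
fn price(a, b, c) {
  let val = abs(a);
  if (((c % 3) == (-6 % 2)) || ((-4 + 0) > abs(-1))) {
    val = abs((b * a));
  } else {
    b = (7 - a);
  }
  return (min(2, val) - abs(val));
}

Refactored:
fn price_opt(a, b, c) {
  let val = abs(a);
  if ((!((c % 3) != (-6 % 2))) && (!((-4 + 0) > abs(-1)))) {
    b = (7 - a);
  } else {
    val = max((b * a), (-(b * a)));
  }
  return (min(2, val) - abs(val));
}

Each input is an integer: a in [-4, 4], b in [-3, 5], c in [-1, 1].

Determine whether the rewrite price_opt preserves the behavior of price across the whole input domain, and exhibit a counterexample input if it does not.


Consider the input a=-4, b=-3, c=-1.
price: val = 4; (((c % 3) == (-6 % 2)) || ((-4 + 0) > abs(-1))) -> false; b = 11; return -2
price_opt: val = 4; ((!((c % 3) != (-6 % 2))) && (!((-4 + 0) > abs(-1)))) -> false; val = 12; return -10
-2 != -10, so the rewrite changes behavior.
verdict: not equivalent; witness: a=-4, b=-3, c=-1


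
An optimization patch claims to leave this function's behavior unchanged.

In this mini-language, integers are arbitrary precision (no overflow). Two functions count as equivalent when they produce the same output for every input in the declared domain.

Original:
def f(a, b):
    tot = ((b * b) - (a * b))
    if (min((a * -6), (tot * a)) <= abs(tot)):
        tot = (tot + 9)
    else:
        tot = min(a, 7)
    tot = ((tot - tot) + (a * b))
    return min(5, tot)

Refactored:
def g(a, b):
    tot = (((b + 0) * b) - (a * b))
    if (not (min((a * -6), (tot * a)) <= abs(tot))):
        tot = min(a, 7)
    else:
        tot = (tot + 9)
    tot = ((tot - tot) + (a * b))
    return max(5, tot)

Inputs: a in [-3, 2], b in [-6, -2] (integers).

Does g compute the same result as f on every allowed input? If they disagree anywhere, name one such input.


Input a=-3, b=-6: 5 from f versus 18 from g.
verdict: not equivalent; witness: a=-3, b=-6


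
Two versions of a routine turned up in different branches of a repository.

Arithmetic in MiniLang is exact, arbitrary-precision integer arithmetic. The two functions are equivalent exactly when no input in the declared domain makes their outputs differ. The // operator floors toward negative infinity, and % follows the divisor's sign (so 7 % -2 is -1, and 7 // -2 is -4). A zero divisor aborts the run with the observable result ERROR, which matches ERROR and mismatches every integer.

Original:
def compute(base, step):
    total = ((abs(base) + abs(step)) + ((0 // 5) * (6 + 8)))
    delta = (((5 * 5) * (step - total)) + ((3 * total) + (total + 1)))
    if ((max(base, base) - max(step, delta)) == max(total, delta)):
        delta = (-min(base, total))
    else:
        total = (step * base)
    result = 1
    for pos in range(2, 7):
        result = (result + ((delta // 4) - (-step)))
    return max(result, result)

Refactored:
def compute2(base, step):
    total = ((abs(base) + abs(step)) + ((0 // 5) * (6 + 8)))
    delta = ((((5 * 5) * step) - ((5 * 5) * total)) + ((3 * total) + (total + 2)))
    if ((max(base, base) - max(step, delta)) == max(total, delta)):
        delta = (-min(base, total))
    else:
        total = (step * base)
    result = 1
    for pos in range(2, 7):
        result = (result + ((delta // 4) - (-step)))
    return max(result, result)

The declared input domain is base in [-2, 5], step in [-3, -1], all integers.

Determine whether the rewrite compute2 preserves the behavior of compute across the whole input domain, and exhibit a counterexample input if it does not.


The rewrite breaks on base=-2, step=-2, where the results are -179 and -174.
compute: total becomes 4; next delta becomes -133; next ((max(base, base) - max(step, delta)) == max(total, delta)) evaluates to false; next total becomes 4; next result becomes 1; next at pos=2:; next result becomes -35; next at pos=3:; next result becomes -71; next at pos=4:; next result becomes -107; next at pos=5:; next result becomes -143; next at pos=6:; next result becomes -179; next final value -179
compute2: total becomes 4; next delta becomes -132; next ((max(base, base) - max(step, delta)) == max(total, delta)) evaluates to false; next total becomes 4; next result becomes 1; next at pos=2:; next result becomes -34; next at pos=3:; next result becomes -69; next at pos=4:; next result becomes -104; next at pos=5:; next result becomes -139; next at pos=6:; next result becomes -174; next final value -174
verdict: not equivalent; witness: base=-2, step=-2


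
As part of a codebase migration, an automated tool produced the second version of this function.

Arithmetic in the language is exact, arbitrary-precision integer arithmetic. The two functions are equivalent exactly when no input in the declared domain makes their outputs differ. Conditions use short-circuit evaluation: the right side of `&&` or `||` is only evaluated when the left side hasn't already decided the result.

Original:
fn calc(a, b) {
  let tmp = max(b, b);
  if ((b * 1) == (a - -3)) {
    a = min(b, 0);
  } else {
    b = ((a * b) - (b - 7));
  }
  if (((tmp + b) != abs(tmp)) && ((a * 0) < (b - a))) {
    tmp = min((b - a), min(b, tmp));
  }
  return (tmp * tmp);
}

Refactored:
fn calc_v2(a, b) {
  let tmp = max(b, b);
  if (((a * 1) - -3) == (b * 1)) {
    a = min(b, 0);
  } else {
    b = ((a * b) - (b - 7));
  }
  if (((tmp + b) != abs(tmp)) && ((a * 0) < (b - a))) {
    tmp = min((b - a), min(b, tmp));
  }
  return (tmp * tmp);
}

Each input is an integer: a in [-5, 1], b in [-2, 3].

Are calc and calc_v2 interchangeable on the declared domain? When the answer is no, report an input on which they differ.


Equivalent — the differences include arithmetic usage differs, and constant usage differs, yet no declared input distinguishes the two.
Spot check at a=0, b=0 — calc: tmp := 0 | ((b * 1) == (a - -3)): false | b := 7 | (((tmp + b) != abs(tmp)) && ((a * 0) < (b - a))): true | tmp := 0 | result 0. calc_v2: tmp := 0 | (((a * 1) - -3) == (b * 1)): false | b := 7 | (((tmp + b) != abs(tmp)) && ((a * 0) < (b - a))): true | tmp := 0 | result 0. Both give 0.
Every one of the 42 inputs gives matching results.
verdict: equivalent


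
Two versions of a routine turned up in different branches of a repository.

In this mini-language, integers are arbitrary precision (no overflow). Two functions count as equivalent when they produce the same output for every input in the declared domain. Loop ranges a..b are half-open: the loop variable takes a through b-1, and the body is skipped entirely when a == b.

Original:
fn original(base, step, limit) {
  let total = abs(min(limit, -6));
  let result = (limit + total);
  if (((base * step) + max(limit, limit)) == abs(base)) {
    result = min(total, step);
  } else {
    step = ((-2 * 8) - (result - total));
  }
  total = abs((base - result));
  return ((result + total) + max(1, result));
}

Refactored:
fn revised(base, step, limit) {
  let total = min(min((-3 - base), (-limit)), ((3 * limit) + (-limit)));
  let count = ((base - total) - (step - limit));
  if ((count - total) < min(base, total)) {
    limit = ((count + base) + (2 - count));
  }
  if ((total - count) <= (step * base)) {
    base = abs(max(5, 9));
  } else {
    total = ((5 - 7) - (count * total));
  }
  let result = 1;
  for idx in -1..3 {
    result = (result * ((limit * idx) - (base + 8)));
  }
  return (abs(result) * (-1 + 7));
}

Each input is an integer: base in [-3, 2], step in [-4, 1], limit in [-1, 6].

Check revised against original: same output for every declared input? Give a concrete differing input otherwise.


Take base=-3, step=-4, limit=-1.
original: total = 6; result = 5; (((base * step) + max(limit, limit)) == abs(base)) -> false; step = -15; total = 8; return 18
revised: total = -2; count = 2; ((count - total) < min(base, total)) -> false; ((total - count) <= (step * base)) -> true; base = 9; result = 1; [idx=-1]; result = -16; [idx=0]; result = 272; [idx=1]; result = -4896; [idx=2]; result = 93024; return 558144
18 vs 558144 — the two versions disagree here.
verdict: not equivalent; witness: base=-3, step=-4, limit=-1


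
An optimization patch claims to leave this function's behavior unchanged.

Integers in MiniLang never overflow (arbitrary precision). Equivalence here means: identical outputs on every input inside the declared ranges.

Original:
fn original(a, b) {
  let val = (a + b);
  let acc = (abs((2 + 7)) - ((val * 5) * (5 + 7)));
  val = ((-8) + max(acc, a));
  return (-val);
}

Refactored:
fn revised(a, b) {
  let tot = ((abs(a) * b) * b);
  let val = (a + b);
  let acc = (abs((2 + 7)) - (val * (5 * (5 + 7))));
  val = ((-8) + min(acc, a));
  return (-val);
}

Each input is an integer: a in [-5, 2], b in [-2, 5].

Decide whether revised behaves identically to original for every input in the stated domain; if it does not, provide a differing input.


Try a=-5, b=-2.
original: val = -7; acc = 429; val = 421; return -421
revised: tot = 20; val = -7; acc = 429; val = -13; return 13
-421 vs 13 — the two versions disagree here.
verdict: not equivalent; witness: a=-5, b=-2


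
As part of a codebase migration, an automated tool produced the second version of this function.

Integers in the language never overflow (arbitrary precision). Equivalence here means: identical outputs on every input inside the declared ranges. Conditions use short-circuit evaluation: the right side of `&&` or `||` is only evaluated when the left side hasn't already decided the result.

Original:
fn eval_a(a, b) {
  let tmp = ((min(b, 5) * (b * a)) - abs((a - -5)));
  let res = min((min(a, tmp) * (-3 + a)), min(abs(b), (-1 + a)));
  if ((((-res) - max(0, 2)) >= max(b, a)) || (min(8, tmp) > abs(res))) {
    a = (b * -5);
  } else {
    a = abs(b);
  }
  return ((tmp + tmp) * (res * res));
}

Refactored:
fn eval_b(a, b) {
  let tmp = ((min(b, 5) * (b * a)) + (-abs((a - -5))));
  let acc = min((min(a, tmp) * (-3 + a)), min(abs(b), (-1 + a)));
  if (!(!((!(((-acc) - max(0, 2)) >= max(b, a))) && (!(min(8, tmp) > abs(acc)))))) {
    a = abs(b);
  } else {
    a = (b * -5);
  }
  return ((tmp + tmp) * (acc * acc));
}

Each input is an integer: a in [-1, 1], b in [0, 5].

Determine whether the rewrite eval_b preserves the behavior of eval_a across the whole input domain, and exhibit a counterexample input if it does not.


Behavior is preserved: although local variable names differ; boolean connective usage differs; arithmetic usage differs, the outputs never diverge.
One worked example (a=0, b=1) — eval_a: tmp = -5; res = -1; ((((-res) - max(0, 2)) >= max(b, a)) || (min(8, tmp) > abs(res))) -> false; a = 1; return -10; eval_b: tmp = -5; acc = -1; (!(!((!(((-acc) - max(0, 2)) >= max(b, a))) && (!(min(8, tmp) > abs(acc)))))) -> true; a = 1; return -10; agreement on -10.
Checked all 18 inputs in the declared domain: the outputs agree on every one.
verdict: equivalent


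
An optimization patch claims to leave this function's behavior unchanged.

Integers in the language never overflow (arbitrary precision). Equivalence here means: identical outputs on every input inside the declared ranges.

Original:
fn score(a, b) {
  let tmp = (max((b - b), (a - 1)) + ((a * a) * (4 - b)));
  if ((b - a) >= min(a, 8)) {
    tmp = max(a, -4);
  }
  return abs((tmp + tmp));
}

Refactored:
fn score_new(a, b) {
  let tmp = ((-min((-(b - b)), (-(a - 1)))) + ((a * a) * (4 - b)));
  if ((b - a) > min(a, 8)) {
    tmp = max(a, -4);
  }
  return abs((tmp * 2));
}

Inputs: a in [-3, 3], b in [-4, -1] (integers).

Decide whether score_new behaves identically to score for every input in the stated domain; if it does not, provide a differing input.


Try a=-2, b=-4.
score: tmp becomes 32; next ((b - a) >= min(a, 8)) evaluates to true; next tmp becomes -2; next final value 4
score_new: tmp becomes 32; next ((b - a) > min(a, 8)) evaluates to false; next final value 64
4 against 64: the behavior changed.
verdict: not equivalent; witness: a=-2, b=-4


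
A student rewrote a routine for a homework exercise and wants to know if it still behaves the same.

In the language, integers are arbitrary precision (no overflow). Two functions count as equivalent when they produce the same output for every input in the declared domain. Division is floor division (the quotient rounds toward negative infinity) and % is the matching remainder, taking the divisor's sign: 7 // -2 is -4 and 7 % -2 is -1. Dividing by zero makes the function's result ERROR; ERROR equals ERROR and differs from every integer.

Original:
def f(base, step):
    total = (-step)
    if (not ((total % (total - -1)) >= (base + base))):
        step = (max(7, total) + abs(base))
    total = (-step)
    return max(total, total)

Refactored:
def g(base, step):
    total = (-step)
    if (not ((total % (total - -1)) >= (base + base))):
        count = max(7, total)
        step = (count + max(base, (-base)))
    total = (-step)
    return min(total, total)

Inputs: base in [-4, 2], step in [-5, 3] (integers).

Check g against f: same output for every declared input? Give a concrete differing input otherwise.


Equivalent. The one real change (`max(total, total)` became `min(total, total)`) has no effect anywhere in the declared ranges.
An exhaustive pass over the 63 declared inputs shows identical outputs.
Spot check at base=2, step=-1 — f: total=1, then (not ((total % (total - -1)) >= (base + base))) is true, then step=9, then total=-9, then returns -9. g: total=1, then (not ((total % (total - -1)) >= (base + base))) is true, then count=7, then step=9, then total=-9, then returns -9. Both give -9.
verdict: equivalent


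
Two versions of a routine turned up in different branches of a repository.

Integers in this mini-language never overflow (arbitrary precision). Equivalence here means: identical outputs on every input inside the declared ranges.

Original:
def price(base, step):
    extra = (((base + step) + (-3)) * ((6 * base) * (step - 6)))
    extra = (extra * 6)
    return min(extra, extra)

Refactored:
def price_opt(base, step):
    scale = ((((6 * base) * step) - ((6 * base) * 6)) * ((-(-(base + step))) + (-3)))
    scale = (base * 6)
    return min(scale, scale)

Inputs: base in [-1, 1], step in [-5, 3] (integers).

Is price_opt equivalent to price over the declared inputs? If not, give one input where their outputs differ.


Input base=-1, step=-5: -3564 from price versus -6 from price_opt.
verdict: not equivalent; witness: base=-1, step=-5


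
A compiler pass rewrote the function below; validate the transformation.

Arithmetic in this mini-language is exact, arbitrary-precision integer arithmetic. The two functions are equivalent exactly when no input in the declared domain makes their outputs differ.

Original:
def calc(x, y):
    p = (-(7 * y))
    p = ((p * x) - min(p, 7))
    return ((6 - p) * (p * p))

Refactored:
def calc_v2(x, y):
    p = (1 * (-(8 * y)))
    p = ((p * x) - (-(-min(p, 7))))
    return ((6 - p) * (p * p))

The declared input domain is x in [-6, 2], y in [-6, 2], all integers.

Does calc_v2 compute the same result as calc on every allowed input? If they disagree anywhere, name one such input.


x=-6, y=-6 yields 17776465 from calc but 26194525 from calc_v2.
verdict: not equivalent; witness: x=-6, y=-6


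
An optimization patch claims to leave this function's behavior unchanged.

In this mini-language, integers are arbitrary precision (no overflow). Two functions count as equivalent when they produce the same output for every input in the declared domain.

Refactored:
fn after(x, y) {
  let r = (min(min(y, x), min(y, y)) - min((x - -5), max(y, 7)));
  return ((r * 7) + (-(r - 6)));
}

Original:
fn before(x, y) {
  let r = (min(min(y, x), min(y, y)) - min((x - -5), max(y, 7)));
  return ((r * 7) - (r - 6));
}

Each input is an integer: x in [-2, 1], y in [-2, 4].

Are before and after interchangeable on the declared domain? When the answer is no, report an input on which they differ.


Behavior is preserved: although arithmetic usage differs, the outputs never diverge.
As a probe, take x=1, y=-1: before runs r = -7; return -36; after runs r = -7; return -36; both end at -36.
Every one of the 28 inputs gives matching results.
verdict: equivalent


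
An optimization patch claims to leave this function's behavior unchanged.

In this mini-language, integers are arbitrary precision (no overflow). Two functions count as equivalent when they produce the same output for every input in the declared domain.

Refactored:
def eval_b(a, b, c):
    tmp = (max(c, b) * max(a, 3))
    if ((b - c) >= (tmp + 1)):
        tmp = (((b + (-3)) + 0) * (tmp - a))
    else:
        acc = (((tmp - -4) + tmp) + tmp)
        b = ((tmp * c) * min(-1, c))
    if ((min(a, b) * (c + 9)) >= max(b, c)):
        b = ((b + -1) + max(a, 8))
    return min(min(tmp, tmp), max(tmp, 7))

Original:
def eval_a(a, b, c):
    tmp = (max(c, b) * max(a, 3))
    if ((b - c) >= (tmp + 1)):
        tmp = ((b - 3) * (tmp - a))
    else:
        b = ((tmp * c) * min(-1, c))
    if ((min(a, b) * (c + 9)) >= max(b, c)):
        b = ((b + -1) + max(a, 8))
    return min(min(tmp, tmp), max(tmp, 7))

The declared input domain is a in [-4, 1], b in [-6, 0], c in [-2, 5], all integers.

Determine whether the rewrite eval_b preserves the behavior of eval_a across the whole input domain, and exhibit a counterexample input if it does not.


The two versions differ — the changes include constant usage differs, and local variable names differ, and statement counts differ, and arithmetic usage differs.
As a probe, take a=0, b=-3, c=-1: eval_a runs tmp = -3; ((b - c) >= (tmp + 1)) -> true; tmp = 18; ((min(a, b) * (c + 9)) >= max(b, c)) -> false; return 18; eval_b runs tmp = -3; ((b - c) >= (tmp + 1)) -> true; tmp = 18; ((min(a, b) * (c + 9)) >= max(b, c)) -> false; return 18; both end at 18.
An exhaustive pass over the 336 declared inputs shows identical outputs.
verdict: equivalent


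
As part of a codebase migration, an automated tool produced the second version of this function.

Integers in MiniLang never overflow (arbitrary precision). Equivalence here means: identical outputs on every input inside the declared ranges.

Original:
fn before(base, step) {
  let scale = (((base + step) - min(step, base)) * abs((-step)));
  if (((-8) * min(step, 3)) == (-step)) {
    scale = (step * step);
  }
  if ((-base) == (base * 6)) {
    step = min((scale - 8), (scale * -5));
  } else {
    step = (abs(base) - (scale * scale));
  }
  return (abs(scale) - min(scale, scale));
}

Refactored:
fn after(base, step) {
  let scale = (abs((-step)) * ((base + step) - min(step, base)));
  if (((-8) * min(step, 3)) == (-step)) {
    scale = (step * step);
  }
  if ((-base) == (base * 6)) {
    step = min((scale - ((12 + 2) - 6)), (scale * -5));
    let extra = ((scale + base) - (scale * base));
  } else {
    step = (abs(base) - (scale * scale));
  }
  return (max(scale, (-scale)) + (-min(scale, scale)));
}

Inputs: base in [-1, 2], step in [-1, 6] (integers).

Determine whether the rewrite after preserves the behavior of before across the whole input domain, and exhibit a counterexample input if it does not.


Equivalent — the differences include min/max/abs usage differs; also arithmetic usage differs; also statement counts differ; also local variable names differ; also constant usage differs, yet no declared input distinguishes the two.
One worked example (base=0, step=-1) — before: scale := 0 | (((-8) * min(step, 3)) == (-step)): false | ((-base) == (base * 6)): true | step := -8 | result 0; after: scale := 0 | (((-8) * min(step, 3)) == (-step)): false | ((-base) == (base * 6)): true | step := -8 | extra := 0 | result 0; agreement on 0.
Every one of the 32 inputs gives matching results.
verdict: equivalent


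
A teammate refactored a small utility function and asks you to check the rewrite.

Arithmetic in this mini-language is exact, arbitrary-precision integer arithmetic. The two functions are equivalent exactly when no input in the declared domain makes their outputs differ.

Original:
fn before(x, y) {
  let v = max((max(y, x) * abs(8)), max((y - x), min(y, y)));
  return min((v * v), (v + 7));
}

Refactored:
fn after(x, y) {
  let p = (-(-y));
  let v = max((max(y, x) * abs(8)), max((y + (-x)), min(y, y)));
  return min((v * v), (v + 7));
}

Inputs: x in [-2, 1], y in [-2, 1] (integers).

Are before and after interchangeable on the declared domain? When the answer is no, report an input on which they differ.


The two versions differ — the changes include local variable names differ, and statement counts differ, and arithmetic usage differs.
As a probe, take x=1, y=0: before runs v := 8 | result 15; after runs p := 0 | v := 8 | result 15; both end at 15.
Sweeping the whole domain (16 inputs) finds no disagreement.
verdict: equivalent


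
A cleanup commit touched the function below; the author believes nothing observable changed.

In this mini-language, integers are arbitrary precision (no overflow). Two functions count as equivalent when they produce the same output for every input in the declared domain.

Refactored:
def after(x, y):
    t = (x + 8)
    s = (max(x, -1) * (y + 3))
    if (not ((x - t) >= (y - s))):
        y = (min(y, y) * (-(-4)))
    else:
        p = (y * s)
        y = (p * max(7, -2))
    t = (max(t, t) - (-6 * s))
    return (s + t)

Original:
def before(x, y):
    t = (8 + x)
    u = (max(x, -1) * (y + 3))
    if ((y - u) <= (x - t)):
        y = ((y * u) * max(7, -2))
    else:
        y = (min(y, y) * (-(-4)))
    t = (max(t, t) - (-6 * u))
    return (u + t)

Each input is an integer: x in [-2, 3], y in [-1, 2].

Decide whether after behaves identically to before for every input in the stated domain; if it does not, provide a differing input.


Side by side, the visible changes include: boolean connective usage differs, statement counts differ, local variable names differ, comparison usage differs.
One worked example (x=-2, y=1) — before: t = 6; u = -4; ((y - u) <= (x - t)) -> false; y = 4; t = -18; return -22; after: t = 6; s = -4; (not ((x - t) >= (y - s))) -> true; y = 4; t = -18; return -22; agreement on -22.
Checked all 24 inputs in the declared domain: the outputs agree on every one.
verdict: equivalent


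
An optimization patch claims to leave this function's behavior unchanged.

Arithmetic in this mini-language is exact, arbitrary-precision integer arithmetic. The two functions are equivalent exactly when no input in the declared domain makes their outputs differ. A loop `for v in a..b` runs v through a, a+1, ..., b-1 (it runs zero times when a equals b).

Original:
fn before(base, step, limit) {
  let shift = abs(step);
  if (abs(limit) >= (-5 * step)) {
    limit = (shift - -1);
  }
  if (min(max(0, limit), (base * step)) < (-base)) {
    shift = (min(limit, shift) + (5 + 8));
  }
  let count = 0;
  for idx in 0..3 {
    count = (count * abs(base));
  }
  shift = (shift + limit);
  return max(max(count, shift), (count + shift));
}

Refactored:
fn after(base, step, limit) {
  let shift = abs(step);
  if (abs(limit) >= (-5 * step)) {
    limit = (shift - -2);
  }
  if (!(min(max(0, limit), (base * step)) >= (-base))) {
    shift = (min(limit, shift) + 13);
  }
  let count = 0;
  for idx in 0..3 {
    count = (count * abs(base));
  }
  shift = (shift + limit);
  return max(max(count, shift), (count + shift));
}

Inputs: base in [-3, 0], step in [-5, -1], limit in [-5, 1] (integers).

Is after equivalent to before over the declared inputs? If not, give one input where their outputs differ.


These are not equivalent — on base=-3, step=-1, limit=-5 the outputs split (16 vs 4).
before: shift = 1; (abs(limit) >= (-5 * step)) -> true; limit = 2; (min(max(0, limit), (base * step)) < (-base)) -> true; shift = 14; count = 0; [idx=0]; count = 0; [idx=1]; count = 0; [idx=2]; count = 0; shift = 16; return 16
after: shift = 1; (abs(limit) >= (-5 * step)) -> true; limit = 3; (!(min(max(0, limit), (base * step)) >= (-base))) -> false; count = 0; [idx=0]; count = 0; [idx=1]; count = 0; [idx=2]; count = 0; shift = 4; return 4
verdict: not equivalent; witness: base=-3, step=-1, limit=-5


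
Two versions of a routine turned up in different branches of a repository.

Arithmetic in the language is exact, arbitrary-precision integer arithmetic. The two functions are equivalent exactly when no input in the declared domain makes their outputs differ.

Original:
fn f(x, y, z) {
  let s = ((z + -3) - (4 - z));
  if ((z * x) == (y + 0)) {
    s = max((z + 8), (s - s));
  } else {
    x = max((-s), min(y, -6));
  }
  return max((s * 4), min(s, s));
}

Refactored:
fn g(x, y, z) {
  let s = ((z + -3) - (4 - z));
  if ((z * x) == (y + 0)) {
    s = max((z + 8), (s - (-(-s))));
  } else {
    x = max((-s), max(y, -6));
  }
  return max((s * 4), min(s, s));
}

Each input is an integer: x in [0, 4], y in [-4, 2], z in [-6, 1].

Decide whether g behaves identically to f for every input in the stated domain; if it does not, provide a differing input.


Equivalent. The edit looks behavioral (`min(y, -6)` became `max(y, -6)`), but over these ranges it never changes the outcome.
Every one of the 280 inputs gives matching results.
Spot check at x=3, y=1, z=-6 — f: s := -19 | ((z * x) == (y + 0)): false | x := 19 | result -19. g: s := -19 | ((z * x) == (y + 0)): false | x := 19 | result -19. Both give -19.
verdict: equivalent


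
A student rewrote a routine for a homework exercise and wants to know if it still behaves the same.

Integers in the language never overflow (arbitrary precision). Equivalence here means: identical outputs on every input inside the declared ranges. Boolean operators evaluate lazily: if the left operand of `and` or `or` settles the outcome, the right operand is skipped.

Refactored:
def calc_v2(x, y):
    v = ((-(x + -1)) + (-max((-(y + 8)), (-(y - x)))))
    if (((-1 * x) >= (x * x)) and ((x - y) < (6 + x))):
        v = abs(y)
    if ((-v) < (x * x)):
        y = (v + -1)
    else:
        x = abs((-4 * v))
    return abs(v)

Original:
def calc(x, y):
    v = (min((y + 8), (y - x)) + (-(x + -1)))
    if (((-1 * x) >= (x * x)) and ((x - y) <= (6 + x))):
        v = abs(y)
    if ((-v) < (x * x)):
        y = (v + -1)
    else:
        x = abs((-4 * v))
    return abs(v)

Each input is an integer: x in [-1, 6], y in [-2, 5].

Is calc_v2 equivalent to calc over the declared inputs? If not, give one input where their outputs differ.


Equivalent. The edit looks behavioral (`((x - y) <= (6 + x))` became `((x - y) < (6 + x))`), but over these ranges it never changes the outcome.
An exhaustive pass over the 64 declared inputs shows identical outputs.
As a probe, take x=5, y=-1: calc runs v := -10 | (((-1 * x) >= (x * x)) and ((x - y) <= (6 + x))): false | ((-v) < (x * x)): true | y := -11 | result 10; calc_v2 runs v := -10 | (((-1 * x) >= (x * x)) and ((x - y) < (6 + x))): false | ((-v) < (x * x)): true | y := -11 | result 10; both end at 10.
verdict: equivalent


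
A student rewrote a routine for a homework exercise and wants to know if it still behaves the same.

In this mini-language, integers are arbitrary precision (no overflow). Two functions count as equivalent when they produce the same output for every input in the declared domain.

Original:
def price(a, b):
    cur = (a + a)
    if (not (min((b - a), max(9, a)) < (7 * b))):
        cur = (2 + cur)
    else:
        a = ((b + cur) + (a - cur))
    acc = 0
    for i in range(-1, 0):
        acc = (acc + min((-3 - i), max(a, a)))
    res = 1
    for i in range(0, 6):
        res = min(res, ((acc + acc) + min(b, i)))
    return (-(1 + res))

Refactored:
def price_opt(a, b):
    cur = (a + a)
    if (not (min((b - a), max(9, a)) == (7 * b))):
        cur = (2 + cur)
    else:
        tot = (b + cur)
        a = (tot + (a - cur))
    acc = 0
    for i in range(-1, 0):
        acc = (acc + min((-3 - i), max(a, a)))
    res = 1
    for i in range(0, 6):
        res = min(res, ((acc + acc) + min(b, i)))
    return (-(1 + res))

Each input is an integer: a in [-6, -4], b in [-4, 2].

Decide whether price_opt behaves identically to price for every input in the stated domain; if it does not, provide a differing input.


Run the pair on a=-6, b=1.
price: cur=-12, then (not (min((b - a), max(9, a)) < (7 * b))) is true, then cur=-10, then acc=0, then (i=-1), then acc=-6, then res=1, then (i=0), then res=-12, then (i=1), then res=-12, then (i=2), then res=-12, then (i=3), then res=-12, then (i=4), then res=-12, then (i=5), then res=-12, then returns 11
price_opt: cur=-12, then (not (min((b - a), max(9, a)) == (7 * b))) is false, then tot=-11, then a=-5, then acc=0, then (i=-1), then acc=-5, then res=1, then (i=0), then res=-10, then (i=1), then res=-10, then (i=2), then res=-10, then (i=3), then res=-10, then (i=4), then res=-10, then (i=5), then res=-10, then returns 9
11 against 9: the behavior changed.
verdict: not equivalent; witness: a=-6, b=1


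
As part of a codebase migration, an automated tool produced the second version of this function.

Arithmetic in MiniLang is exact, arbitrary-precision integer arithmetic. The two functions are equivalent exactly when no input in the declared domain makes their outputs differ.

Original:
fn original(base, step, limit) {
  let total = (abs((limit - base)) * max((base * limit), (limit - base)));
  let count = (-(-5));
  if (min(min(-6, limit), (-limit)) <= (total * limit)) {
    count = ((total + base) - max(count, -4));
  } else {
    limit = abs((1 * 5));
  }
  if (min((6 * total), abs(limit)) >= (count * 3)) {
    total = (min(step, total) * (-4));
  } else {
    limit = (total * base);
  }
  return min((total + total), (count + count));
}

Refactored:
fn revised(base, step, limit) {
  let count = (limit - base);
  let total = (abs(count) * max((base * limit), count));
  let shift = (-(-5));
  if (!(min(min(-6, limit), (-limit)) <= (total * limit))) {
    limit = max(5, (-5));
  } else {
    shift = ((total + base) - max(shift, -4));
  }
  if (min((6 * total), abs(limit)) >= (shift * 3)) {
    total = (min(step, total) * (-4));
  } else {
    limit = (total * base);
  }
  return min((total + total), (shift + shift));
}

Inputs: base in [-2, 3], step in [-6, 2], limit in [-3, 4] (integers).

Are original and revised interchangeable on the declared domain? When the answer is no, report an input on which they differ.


Differences: local variable names differ; and statement counts differ; and constant usage differs; and arithmetic usage differs; and min/max/abs usage differs; and boolean connective usage differs — yet all 432 inputs agree.
verdict: equivalent


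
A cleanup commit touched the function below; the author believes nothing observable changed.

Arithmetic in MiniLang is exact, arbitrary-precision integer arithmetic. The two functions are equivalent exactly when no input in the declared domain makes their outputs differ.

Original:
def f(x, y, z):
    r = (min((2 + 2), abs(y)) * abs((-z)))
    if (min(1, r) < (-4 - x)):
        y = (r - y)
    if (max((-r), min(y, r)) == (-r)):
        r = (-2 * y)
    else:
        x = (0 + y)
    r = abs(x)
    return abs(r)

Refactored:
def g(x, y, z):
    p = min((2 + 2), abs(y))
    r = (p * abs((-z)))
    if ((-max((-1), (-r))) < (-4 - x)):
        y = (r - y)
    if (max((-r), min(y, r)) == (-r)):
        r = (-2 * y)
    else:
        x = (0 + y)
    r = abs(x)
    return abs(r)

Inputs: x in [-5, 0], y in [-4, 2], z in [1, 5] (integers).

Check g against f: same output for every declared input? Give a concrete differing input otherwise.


Differences: statement counts differ; and min/max/abs usage differs; and local variable names differ — yet all 210 inputs agree.
verdict: equivalent


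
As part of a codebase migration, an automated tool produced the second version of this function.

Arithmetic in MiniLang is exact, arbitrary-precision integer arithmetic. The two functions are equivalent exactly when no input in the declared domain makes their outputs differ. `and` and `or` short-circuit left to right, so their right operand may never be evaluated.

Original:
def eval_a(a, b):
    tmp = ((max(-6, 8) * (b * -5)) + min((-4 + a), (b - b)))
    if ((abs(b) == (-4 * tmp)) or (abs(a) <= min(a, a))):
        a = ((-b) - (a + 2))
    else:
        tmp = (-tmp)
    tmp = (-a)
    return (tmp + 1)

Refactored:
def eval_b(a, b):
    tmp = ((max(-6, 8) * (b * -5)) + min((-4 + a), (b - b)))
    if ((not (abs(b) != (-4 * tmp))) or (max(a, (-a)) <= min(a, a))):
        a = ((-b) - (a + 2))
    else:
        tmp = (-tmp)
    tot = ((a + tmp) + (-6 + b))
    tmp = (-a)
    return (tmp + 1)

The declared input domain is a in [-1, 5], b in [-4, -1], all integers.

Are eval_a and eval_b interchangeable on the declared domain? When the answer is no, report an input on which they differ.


The two versions differ — the changes include comparison usage differs, plus constant usage differs, plus boolean connective usage differs, plus statement counts differ, plus min/max/abs usage differs, plus local variable names differ, plus arithmetic usage differs.
Spot check at a=-1, b=-2 — eval_a: tmp := 75 | ((abs(b) == (-4 * tmp)) or (abs(a) <= min(a, a))): false | tmp := -75 | tmp := 1 | result 2. eval_b: tmp := 75 | ((not (abs(b) != (-4 * tmp))) or (max(a, (-a)) <= min(a, a))): false | tmp := -75 | tot := -84 | tmp := 1 | result 2. Both give 2.
An exhaustive pass over the 28 declared inputs shows identical outputs.
verdict: equivalent


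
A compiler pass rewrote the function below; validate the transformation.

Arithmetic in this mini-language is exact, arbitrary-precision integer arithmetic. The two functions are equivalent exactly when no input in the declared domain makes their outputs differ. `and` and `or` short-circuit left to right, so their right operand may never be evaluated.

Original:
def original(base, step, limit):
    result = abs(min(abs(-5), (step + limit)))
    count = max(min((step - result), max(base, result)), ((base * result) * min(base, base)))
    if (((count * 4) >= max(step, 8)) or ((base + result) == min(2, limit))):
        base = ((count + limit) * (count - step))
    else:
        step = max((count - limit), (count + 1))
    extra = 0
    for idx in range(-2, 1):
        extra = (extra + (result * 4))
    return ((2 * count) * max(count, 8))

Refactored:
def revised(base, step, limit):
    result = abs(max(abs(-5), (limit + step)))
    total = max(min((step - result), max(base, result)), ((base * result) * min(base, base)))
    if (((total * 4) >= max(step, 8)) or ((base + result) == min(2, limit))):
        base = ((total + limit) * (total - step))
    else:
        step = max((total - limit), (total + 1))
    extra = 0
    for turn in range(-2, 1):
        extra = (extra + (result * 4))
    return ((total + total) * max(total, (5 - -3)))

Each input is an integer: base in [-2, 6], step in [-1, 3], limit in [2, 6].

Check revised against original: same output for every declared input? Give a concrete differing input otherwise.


The rewrite breaks on base=-2, step=-1, limit=2, where the results are 64 and 800.
original: result = 1; count = 4; (((count * 4) >= max(step, 8)) or ((base + result) == min(2, limit))) -> true; base = 30; extra = 0; [idx=-2]; extra = 4; [idx=-1]; extra = 8; [idx=0]; extra = 12; return 64
revised: result = 5; total = 20; (((total * 4) >= max(step, 8)) or ((base + result) == min(2, limit))) -> true; base = 462; extra = 0; [turn=-2]; extra = 20; [turn=-1]; extra = 40; [turn=0]; extra = 60; return 800
verdict: not equivalent; witness: base=-2, step=-1, limit=2


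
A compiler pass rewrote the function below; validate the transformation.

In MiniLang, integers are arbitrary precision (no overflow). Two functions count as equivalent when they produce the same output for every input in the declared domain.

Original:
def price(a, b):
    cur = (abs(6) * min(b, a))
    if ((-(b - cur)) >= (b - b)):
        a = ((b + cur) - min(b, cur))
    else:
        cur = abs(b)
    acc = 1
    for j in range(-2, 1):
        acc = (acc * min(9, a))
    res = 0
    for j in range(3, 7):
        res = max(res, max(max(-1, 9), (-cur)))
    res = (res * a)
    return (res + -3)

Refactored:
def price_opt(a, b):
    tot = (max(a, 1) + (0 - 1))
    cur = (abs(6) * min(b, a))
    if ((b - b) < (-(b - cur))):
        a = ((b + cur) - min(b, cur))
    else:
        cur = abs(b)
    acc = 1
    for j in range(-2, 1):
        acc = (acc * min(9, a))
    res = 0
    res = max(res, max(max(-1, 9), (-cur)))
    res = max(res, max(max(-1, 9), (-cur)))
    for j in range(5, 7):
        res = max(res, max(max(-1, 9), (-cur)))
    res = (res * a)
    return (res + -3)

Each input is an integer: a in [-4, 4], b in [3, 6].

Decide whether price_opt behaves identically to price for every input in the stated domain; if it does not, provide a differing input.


Run the pair on a=1, b=6.
price: cur becomes 6; next ((-(b - cur)) >= (b - b)) evaluates to true; next a becomes 6; next acc becomes 1; next at j=-2:; next acc becomes 6; next at j=-1:; next acc becomes 36; next at j=0:; next acc becomes 216; next res becomes 0; next at j=3:; next res becomes 9; next at j=4:; next res becomes 9; next at j=5:; next res becomes 9; next at j=6:; next res becomes 9; next res becomes 54; next final value 51
price_opt: tot becomes 0; next cur becomes 6; next ((b - b) < (-(b - cur))) evaluates to false; next cur becomes 6; next acc becomes 1; next at j=-2:; next acc becomes 1; next at j=-1:; next acc becomes 1; next at j=0:; next acc becomes 1; next res becomes 0; next res becomes 9; next res becomes 9; next at j=5:; next res becomes 9; next at j=6:; next res becomes 9; next res becomes 9; next final value 6
51 vs 6 — the two versions disagree here.
verdict: not equivalent; witness: a=1, b=6


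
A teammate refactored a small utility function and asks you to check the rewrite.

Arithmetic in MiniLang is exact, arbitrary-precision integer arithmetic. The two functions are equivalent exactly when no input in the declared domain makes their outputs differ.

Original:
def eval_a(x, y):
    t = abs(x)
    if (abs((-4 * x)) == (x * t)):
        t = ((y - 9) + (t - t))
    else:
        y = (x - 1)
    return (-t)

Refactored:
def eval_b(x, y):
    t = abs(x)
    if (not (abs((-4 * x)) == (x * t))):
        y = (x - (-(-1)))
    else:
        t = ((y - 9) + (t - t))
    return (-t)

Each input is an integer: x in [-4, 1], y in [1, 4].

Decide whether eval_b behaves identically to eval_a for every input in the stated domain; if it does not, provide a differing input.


The two versions differ — the changes include boolean connective usage differs.
One worked example (x=1, y=3) — eval_a: t=1, then (abs((-4 * x)) == (x * t)) is false, then y=0, then returns -1; eval_b: t=1, then (not (abs((-4 * x)) == (x * t))) is true, then y=0, then returns -1; agreement on -1.
An exhaustive pass over the 24 declared inputs shows identical outputs.
verdict: equivalent


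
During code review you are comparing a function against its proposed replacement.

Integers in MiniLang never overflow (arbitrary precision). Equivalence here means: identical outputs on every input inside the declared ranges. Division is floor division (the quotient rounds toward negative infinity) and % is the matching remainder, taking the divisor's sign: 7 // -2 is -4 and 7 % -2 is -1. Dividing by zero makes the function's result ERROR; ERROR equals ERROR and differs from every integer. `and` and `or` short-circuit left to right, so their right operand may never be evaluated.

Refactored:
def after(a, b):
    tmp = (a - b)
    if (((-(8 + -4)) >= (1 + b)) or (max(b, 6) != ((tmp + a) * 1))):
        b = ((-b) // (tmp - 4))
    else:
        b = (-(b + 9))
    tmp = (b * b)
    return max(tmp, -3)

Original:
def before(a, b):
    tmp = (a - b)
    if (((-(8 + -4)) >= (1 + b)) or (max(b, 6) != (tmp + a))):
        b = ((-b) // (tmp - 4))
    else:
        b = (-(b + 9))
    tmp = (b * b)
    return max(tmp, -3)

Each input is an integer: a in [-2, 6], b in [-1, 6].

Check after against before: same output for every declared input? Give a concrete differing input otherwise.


The two are interchangeable: constant usage differs; and arithmetic usage differs, and every declared input agrees.
Spot check at a=5, b=1 — before: tmp = 4; (((-(8 + -4)) >= (1 + b)) or (max(b, 6) != (tmp + a))) -> true; division by zero -> ERROR. after: tmp = 4; (((-(8 + -4)) >= (1 + b)) or (max(b, 6) != ((tmp + a) * 1))) -> true; division by zero -> ERROR. Both give ERROR.
Checked all 72 inputs in the declared domain: the outputs agree on every one.
verdict: equivalent
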